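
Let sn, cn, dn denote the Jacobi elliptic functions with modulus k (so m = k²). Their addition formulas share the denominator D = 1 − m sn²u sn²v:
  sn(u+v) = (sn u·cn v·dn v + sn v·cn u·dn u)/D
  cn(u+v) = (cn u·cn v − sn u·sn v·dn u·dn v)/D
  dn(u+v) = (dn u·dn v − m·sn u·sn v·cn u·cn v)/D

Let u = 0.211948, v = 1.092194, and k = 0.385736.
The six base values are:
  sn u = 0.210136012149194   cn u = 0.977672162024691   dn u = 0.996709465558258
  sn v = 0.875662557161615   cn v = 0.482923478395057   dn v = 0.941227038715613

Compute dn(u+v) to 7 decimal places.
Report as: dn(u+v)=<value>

dn(u+v)=0.9298879

m = k² = 0.148792261696
D = 1 − m·sn²u·sn²v = 0.9949620381153553
dn(u+v) = (dn u·dn v − m·sn u·sn v·cn u·cn v)/D = 0.9252031537547869/0.9949620381153553 = 0.9298878935193298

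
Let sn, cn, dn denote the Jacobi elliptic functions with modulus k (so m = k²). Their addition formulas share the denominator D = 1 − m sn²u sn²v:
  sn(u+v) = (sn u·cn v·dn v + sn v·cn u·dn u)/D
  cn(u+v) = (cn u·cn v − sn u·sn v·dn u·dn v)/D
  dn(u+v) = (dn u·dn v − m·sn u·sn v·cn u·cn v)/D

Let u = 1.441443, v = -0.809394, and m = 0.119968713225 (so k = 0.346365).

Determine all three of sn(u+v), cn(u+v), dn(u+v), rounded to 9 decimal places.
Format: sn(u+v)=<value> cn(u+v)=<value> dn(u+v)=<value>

sn(u+v)=0.587038959 cn(u+v)=0.809558682 dn(u+v)=0.979110317

sn u = 0.9857691676534114, cn u = 0.1681045749047313, dn u = 0.9399050486138797
sn v = -0.7174364724863509, cn v = 0.6966239358121005, dn v = 0.9686332085618556
m = k² = 0.119968713225
D = 1 − m·sn²u·sn²v = 0.9399952868519835
sn(u+v) = (sn u·cn v·dn v + sn v·cn u·dn u)/D = 0.5518138550758869/0.9399952868519835 = 0.5870389594440364
cn(u+v) = (cn u·cn v − sn u·sn v·dn u·dn v)/D = 0.7609813457964859/0.9399952868519835 = 0.8095586823046634
dn(u+v) = (dn u·dn v − m·sn u·sn v·cn u·cn v)/D = 0.9203590834030562/0.9399952868519835 = 0.9791103171222396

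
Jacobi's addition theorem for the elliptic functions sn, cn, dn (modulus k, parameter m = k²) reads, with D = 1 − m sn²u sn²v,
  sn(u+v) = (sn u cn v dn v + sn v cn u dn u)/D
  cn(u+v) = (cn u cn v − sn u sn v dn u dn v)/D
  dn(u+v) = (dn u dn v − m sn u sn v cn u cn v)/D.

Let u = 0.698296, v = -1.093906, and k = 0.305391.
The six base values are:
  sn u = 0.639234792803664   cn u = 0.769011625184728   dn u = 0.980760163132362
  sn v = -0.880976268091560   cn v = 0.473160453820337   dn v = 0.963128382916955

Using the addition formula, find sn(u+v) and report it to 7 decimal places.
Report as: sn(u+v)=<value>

sn(u+v)=-0.3845108

m = k² = 0.093263662881
D = 1 − m·sn²u·sn²v = 0.9704224840490568
sn(u+v) = (sn u·cn v·dn v + sn v·cn u·dn u)/D = -0.3731379555879879/0.9704224840490568 = -0.3845108308198731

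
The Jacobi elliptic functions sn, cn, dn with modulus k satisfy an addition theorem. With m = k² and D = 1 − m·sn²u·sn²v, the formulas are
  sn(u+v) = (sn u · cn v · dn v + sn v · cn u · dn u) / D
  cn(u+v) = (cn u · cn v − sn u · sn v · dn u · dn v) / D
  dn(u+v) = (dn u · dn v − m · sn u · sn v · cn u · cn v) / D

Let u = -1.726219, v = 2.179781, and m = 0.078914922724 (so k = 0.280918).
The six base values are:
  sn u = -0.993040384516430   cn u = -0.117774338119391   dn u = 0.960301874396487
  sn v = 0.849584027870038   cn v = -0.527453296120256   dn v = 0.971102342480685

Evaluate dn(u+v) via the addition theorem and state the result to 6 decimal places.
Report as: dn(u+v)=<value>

dn(u+v)=0.992432

m = k² = 0.078914922724
D = 1 − m·sn²u·sn²v = 0.9438298433736293
dn(u+v) = (dn u·dn v − m·sn u·sn v·cn u·cn v)/D = 0.9366872715117352/0.9438298433736293 = 0.9924323521744516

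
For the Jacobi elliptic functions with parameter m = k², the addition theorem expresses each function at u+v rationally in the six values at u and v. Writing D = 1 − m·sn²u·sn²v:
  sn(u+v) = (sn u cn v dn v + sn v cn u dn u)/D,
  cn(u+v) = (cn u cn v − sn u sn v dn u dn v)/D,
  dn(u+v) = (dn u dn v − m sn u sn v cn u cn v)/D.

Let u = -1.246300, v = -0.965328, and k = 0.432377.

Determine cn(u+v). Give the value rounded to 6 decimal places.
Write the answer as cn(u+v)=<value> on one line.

sn u = -0.9328127840012336, cn u = 0.3603613603091596, dn u = 0.9150560081006707
sn v = -0.8088218443941312, cn v = 0.588053759473465, dn v = 0.9368557762501346
m = k² = 0.186949870129
D = 1 − m·sn²u·sn²v = 0.8935808243173518
cn(u+v) = (cn u·cn v − sn u·sn v·dn u·dn v)/D = -0.4348848199411964/0.8935808243173518 = -0.4866765356938197

cn(u+v)=-0.486677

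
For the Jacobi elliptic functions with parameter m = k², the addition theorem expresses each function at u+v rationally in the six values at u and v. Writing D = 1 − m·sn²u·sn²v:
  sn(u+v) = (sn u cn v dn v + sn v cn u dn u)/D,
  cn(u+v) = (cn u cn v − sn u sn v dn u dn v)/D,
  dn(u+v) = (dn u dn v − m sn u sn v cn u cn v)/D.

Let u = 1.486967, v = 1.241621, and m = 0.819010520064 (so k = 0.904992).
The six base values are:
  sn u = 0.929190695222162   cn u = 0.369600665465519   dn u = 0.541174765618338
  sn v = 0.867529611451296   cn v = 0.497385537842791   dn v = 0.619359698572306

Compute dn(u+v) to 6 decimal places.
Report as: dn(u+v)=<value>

dn(u+v)=0.457054

m = k² = 0.819010520064
D = 1 − m·sn²u·sn²v = 0.467808664437488
dn(u+v) = (dn u·dn v − m·sn u·sn v·cn u·cn v)/D = 0.2138137439870852/0.467808664437488 = 0.4570538347000979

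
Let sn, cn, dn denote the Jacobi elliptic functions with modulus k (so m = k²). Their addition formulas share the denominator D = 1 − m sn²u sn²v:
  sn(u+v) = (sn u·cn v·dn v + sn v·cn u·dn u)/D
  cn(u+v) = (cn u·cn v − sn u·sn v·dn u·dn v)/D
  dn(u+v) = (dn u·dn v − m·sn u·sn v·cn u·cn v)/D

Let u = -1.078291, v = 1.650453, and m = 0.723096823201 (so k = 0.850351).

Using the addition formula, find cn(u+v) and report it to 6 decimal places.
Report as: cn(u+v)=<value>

sn u = -0.8190214044843716, cn u = 0.5737629641205917, dn u = 0.7175998183337193
sn v = 0.9692937961993025, cn v = 0.2459055441618691, dn v = 0.566240679085071
m = k² = 0.723096823201
D = 1 − m·sn²u·sn²v = 0.5442802783032033
cn(u+v) = (cn u·cn v − sn u·sn v·dn u·dn v)/D = 0.4636689934871504/0.5442802783032033 = 0.8518937980494921

cn(u+v)=0.851894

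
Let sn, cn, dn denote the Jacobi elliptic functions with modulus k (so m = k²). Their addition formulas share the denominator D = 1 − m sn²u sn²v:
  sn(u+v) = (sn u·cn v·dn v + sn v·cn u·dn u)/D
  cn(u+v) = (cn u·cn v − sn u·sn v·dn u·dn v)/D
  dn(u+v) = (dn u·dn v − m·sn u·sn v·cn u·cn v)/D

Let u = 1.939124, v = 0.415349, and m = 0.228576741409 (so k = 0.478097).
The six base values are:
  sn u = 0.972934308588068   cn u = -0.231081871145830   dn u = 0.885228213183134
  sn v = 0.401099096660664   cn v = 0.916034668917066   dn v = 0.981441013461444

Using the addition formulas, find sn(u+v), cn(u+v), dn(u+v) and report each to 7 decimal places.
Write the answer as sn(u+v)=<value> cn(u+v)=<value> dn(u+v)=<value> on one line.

sn(u+v)=0.8212393 cn(u+v)=-0.5705839 dn(u+v)=0.9196956

m = k² = 0.228576741409
D = 1 − m·sn²u·sn²v = 0.965190126803211
sn(u+v) = (sn u·cn v·dn v + sn v·cn u·dn u)/D = 0.7926521090008144/0.965190126803211 = 0.8212393465172953
cn(u+v) = (cn u·cn v − sn u·sn v·dn u·dn v)/D = -0.550721903482111/0.965190126803211 = -0.5705838551272247
dn(u+v) = (dn u·dn v − m·sn u·sn v·cn u·cn v)/D = 0.887681145651034/0.965190126803211 = 0.9196956340520255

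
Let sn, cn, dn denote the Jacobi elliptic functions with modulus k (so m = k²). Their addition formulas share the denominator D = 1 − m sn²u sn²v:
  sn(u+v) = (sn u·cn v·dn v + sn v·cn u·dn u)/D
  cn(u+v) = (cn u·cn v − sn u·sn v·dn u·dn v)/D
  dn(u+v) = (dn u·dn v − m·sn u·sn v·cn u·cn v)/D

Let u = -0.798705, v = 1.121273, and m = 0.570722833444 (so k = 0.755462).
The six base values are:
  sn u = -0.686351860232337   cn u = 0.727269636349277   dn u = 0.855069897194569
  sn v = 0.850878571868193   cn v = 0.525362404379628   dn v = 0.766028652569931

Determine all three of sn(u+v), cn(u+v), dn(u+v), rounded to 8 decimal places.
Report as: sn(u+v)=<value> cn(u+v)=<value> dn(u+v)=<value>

m = k² = 0.570722833444
D = 1 − m·sn²u·sn²v = 0.8053501596891657
sn(u+v) = (sn u·cn v·dn v + sn v·cn u·dn u)/D = 0.2529155067931315/0.8053501596891657 = 0.3140441505478154
cn(u+v) = (cn u·cn v − sn u·sn v·dn u·dn v)/D = 0.7646061902279749/0.8053501596891657 = 0.949408379732716
dn(u+v) = (dn u·dn v − m·sn u·sn v·cn u·cn v)/D = 0.78235661831765/0.8053501596891657 = 0.9714490137055535

sn(u+v)=0.31404415 cn(u+v)=0.94940838 dn(u+v)=0.97144901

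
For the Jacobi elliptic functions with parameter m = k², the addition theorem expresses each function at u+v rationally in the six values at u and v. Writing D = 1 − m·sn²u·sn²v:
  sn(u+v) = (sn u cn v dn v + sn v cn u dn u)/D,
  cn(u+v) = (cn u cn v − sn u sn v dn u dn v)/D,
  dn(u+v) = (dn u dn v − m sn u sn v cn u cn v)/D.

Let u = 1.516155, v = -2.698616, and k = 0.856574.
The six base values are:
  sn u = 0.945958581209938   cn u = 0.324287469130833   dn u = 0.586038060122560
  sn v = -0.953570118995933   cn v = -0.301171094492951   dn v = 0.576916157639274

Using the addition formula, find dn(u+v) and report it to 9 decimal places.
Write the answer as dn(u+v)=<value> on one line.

dn(u+v)=0.678560664

m = k² = 0.733719017476
D = 1 − m·sn²u·sn²v = 0.4029931894995973
dn(u+v) = (dn u·dn v − m·sn u·sn v·cn u·cn v)/D = 0.2734553263547097/0.4029931894995973 = 0.678560664249099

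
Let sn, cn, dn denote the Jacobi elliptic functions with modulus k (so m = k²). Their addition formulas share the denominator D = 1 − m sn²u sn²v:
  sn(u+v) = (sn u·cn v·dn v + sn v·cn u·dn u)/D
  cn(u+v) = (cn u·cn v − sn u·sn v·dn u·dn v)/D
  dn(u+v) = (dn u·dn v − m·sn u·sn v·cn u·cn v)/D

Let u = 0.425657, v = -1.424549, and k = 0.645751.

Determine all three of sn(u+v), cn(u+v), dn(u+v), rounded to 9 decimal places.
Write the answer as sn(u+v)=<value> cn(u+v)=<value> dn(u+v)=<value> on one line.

sn u = 0.408221131748466, cn u = 0.9128830744372477, dn u = 0.9646295597488894
sn v = -0.9607236664675429, cn v = 0.2775068227794795, dn v = 0.7842948402863493
m = k² = 0.416994354001
D = 1 − m·sn²u·sn²v = 0.9358616005483008
sn(u+v) = (sn u·cn v·dn v + sn v·cn u·dn u)/D = -0.7571593208635964/0.9358616005483008 = -0.8090505267231751
cn(u+v) = (cn u·cn v − sn u·sn v·dn u·dn v)/D = 0.5500424512800851/0.9358616005483008 = 0.5877390962059211
dn(u+v) = (dn u·dn v − m·sn u·sn v·cn u·cn v)/D = 0.7979837988811449/0.9358616005483008 = 0.8526728721571904

sn(u+v)=-0.809050527 cn(u+v)=0.587739096 dn(u+v)=0.852672872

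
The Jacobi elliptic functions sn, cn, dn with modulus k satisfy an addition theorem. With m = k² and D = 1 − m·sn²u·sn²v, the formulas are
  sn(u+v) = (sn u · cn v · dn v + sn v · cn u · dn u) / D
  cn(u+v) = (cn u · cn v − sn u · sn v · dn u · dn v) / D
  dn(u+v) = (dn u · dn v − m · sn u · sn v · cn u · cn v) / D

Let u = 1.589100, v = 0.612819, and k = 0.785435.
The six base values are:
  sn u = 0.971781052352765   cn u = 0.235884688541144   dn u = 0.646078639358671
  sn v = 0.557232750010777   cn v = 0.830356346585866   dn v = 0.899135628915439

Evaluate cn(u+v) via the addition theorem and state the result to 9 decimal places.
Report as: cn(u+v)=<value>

m = k² = 0.616908139225
D = 1 − m·sn²u·sn²v = 0.8191033099689183
cn(u+v) = (cn u·cn v − sn u·sn v·dn u·dn v)/D = -0.1187004549755751/0.8191033099689183 = -0.1449151206336589

cn(u+v)=-0.144915121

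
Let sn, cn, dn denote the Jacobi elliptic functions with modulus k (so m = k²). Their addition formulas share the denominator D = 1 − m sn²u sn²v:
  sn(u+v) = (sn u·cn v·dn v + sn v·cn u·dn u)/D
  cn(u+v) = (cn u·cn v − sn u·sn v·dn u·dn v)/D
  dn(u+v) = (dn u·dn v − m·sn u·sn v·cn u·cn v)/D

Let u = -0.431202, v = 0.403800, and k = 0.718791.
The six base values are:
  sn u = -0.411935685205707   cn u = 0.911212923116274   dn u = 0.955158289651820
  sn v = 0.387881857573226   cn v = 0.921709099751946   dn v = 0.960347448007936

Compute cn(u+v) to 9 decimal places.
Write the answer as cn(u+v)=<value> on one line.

cn(u+v)=0.999624637

m = k² = 0.516660501681
D = 1 − m·sn²u·sn²v = 0.9868094463011111
cn(u+v) = (cn u·cn v − sn u·sn v·dn u·dn v)/D = 0.9864390347667105/0.9868094463011111 = 0.9996246372227293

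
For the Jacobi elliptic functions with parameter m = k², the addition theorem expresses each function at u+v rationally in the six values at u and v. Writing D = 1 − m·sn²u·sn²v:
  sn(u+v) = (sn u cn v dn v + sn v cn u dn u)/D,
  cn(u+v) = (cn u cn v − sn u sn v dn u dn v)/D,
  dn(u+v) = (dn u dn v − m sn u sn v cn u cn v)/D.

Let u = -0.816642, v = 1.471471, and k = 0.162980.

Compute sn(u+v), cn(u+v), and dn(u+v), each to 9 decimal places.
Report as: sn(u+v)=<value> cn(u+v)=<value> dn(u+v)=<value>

sn u = -0.7274057152452852, cn u = 0.6862076401705938, dn u = 0.9929477755413062
sn v = 0.9941249163538464, cn v = 0.1082388594011311, dn v = 0.9867870673765841
m = k² = 0.0265624804
D = 1 − m·sn²u·sn²v = 0.9861099450843952
sn(u+v) = (sn u·cn v·dn v + sn v·cn u·dn u)/D = 0.599671990166271/0.9861099450843952 = 0.6081187936046509
cn(u+v) = (cn u·cn v − sn u·sn v·dn u·dn v)/D = 0.7828194734447865/0.9861099450843952 = 0.7938460385142852
dn(u+v) = (dn u·dn v − m·sn u·sn v·cn u·cn v)/D = 0.9812546984846569/0.9861099450843952 = 0.9950763638233841

sn(u+v)=0.608118794 cn(u+v)=0.793846039 dn(u+v)=0.995076364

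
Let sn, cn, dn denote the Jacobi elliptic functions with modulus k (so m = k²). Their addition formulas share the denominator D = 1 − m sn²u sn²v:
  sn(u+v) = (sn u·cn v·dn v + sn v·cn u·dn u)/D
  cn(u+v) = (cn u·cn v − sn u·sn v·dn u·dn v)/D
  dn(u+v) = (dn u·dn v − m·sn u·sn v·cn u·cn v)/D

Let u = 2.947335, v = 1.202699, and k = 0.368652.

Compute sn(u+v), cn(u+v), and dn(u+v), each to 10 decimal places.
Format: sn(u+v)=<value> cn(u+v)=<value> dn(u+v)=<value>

sn(u+v)=-0.7700889365 cn(u+v)=-0.6379365406 dn(u+v)=0.9588554257

sn u = 0.3044442976596388, cn u = -0.9525301410572419, dn u = 0.9936818049148836
sn v = 0.922011102997798, cn v = 0.3871634357074333, dn v = 0.9404611363523236
m = k² = 0.135904297104
D = 1 − m·sn²u·sn²v = 0.989291684001753
sn(u+v) = (sn u·cn v·dn v + sn v·cn u·dn u)/D = -0.7618425808250064/0.989291684001753 = -0.7700889365038436
cn(u+v) = (cn u·cn v − sn u·sn v·dn u·dn v)/D = -0.6311053145687476/0.989291684001753 = -0.6379365406326708
dn(u+v) = (dn u·dn v − m·sn u·sn v·cn u·cn v)/D = 0.9485876988173844/0.989291684001753 = 0.958855425712548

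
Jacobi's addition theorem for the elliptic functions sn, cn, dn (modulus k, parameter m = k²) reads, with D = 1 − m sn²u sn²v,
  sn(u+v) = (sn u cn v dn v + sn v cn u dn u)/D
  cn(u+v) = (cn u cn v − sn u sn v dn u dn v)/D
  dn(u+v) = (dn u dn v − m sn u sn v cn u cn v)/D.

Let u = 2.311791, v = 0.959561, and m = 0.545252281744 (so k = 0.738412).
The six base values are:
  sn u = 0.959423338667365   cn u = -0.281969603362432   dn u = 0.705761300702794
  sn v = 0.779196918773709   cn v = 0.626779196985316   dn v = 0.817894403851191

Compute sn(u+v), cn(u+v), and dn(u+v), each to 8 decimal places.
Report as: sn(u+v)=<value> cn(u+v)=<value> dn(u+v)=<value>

m = k² = 0.545252281744
D = 1 − m·sn²u·sn²v = 0.695271901085124
sn(u+v) = (sn u·cn v·dn v + sn v·cn u·dn u)/D = 0.3367753037747579/0.695271901085124 = 0.4843792813274149
cn(u+v) = (cn u·cn v − sn u·sn v·dn u·dn v)/D = -0.6082642609967661/0.695271901085124 = -0.8748581095359047
dn(u+v) = (dn u·dn v − m·sn u·sn v·cn u·cn v)/D = 0.6492779130661367/0.695271901085124 = 0.933847480464544

sn(u+v)=0.48437928 cn(u+v)=-0.87485811 dn(u+v)=0.93384748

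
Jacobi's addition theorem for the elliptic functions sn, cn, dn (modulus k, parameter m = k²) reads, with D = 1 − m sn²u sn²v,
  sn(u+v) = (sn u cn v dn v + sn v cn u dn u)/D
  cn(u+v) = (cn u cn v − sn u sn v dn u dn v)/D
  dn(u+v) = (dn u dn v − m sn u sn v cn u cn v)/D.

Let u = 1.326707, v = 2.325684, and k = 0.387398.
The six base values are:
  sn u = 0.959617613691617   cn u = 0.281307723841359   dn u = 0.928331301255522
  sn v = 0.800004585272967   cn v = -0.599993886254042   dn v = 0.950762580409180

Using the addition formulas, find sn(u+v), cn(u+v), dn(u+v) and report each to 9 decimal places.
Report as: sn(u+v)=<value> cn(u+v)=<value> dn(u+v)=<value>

m = k² = 0.150077210404
D = 1 − m·sn²u·sn²v = 0.9115503492243291
sn(u+v) = (sn u·cn v·dn v + sn v·cn u·dn u)/D = -0.3384969234796763/0.9115503492243291 = -0.3713419930865207
cn(u+v) = (cn u·cn v − sn u·sn v·dn u·dn v)/D = -0.8463710013733874/0.9115503492243291 = -0.9284961627117963
dn(u+v) = (dn u·dn v − m·sn u·sn v·cn u·cn v)/D = 0.9020688262595129/0.9115503492243291 = 0.9895984648868991

sn(u+v)=-0.371341993 cn(u+v)=-0.928496163 dn(u+v)=0.989598465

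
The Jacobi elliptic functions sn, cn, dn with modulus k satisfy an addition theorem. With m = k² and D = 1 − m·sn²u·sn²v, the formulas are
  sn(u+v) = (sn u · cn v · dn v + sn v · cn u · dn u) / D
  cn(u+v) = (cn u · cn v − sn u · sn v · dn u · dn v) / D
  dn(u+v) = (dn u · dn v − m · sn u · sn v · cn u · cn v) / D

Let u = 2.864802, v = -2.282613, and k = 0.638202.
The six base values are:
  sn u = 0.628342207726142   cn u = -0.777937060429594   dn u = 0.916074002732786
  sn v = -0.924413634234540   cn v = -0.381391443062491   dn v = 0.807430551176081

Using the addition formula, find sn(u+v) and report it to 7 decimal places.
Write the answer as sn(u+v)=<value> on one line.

sn(u+v)=0.5394095

m = k² = 0.407301792804
D = 1 − m·sn²u·sn²v = 0.8625826802728529
sn(u+v) = (sn u·cn v·dn v + sn v·cn u·dn u)/D = 0.4652852881032268/0.8625826802728529 = 0.5394094951640432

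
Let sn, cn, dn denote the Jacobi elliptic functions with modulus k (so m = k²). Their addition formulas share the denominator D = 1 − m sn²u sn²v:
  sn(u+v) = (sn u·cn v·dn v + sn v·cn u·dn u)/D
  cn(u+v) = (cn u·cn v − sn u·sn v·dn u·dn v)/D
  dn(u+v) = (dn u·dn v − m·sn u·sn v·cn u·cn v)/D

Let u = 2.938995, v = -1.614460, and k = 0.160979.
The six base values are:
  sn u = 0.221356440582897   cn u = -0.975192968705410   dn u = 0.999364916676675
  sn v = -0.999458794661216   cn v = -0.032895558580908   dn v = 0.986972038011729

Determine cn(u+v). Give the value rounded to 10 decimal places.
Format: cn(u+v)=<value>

cn(u+v)=0.2506130979

m = k² = 0.025914238441
D = 1 − m·sn²u·sn²v = 0.9987316107176305
cn(u+v) = (cn u·cn v − sn u·sn v·dn u·dn v)/D = 0.2502952229474931/0.9987316107176305 = 0.2506130979149098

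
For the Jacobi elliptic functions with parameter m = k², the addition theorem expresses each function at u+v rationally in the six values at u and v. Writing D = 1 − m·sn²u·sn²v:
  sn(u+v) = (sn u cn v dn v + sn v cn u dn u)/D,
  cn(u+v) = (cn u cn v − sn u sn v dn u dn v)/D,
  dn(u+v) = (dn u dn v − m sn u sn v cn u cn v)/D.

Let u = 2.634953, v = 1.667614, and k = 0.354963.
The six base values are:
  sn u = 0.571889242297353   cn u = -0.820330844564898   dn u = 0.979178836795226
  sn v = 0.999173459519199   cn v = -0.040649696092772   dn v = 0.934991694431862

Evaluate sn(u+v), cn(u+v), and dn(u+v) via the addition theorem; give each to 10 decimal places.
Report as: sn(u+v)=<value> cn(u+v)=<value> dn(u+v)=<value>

m = k² = 0.125998731369
D = 1 − m·sn²u·sn²v = 0.9588592877670076
sn(u+v) = (sn u·cn v·dn v + sn v·cn u·dn u)/D = -0.8243225507935468/0.9588592877670076 = -0.8596908444337333
cn(u+v) = (cn u·cn v − sn u·sn v·dn u·dn v)/D = -0.4897994140362701/0.9588592877670076 = -0.5108146943822335
dn(u+v) = (dn u·dn v − m·sn u·sn v·cn u·cn v)/D = 0.9131232280724497/0.9588592877670076 = 0.9523015939063717

sn(u+v)=-0.8596908444 cn(u+v)=-0.5108146944 dn(u+v)=0.9523015939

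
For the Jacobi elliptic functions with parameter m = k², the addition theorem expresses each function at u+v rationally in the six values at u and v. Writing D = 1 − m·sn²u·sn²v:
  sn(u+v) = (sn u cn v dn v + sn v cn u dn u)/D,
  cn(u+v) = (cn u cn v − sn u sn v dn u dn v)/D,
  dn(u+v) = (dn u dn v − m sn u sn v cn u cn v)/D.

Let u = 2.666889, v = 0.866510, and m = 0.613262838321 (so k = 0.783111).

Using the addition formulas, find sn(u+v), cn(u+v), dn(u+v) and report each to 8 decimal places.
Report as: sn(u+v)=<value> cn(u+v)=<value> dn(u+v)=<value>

sn(u+v)=0.37912105 cn(u+v)=-0.92534709 dn(u+v)=0.95491048

sn u = 0.8967106371899714, cn u = -0.4426172535615342, dn u = 0.7119561114734167
sn v = 0.7242149386447357, cn v = 0.6895743053825322, dn v = 0.8236209344263199
m = k² = 0.613262838321
D = 1 − m·sn²u·sn²v = 0.7413656229674188
sn(u+v) = (sn u·cn v·dn v + sn v·cn u·dn u)/D = 0.2810673130485911/0.7413656229674188 = 0.3791210495080419
cn(u+v) = (cn u·cn v − sn u·sn v·dn u·dn v)/D = -0.6860205189741152/0.7413656229674188 = -0.9253470861357488
dn(u+v) = (dn u·dn v − m·sn u·sn v·cn u·cn v)/D = 0.7079378062162015/0.7413656229674188 = 0.9549104844956016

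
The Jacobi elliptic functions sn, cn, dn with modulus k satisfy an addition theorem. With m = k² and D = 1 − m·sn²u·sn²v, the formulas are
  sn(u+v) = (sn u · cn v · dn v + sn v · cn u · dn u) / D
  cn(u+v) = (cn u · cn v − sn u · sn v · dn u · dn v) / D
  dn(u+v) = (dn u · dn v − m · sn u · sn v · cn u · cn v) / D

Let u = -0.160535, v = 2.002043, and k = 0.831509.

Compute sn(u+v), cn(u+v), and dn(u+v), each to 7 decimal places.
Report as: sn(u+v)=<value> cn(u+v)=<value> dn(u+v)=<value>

sn(u+v)=0.9923622 cn(u+v)=0.1233582 dn(u+v)=0.5649018

sn u = -0.1593785389777656, cn u = 0.9872175450797625, dn u = 0.9911797045214387
sn v = 0.9994283273909146, cn v = 0.03380855525749126, dn v = 0.5562221445573357
m = k² = 0.691407217081
D = 1 − m·sn²u·sn²v = 0.9824572812513061
sn(u+v) = (sn u·cn v·dn v + sn v·cn u·dn u)/D = 0.9749534831475686/0.9824572812513061 = 0.992362214371112
cn(u+v) = (cn u·cn v − sn u·sn v·dn u·dn v)/D = 0.1211941218959556/0.9824572812513061 = 0.1233581593915176
dn(u+v) = (dn u·dn v − m·sn u·sn v·cn u·cn v)/D = 0.5549919263562335/0.9824572812513061 = 0.564901840464115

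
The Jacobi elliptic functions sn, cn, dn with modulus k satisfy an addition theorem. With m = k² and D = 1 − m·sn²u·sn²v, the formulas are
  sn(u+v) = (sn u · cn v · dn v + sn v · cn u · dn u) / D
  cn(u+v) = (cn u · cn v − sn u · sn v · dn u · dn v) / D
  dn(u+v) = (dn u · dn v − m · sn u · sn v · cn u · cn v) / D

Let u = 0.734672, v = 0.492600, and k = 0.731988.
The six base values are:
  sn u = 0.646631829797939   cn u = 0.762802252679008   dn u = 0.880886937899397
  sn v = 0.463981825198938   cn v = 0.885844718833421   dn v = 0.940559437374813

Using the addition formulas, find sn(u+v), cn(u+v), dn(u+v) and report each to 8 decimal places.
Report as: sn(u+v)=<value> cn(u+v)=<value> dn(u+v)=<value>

m = k² = 0.535806432144
D = 1 − m·sn²u·sn²v = 0.9517692497273763
sn(u+v) = (sn u·cn v·dn v + sn v·cn u·dn u)/D = 0.8505360487170993/0.9517692497273763 = 0.8936368231698239
cn(u+v) = (cn u·cn v − sn u·sn v·dn u·dn v)/D = 0.4271453318945635/0.9517692497273763 = 0.4487908513717106
dn(u+v) = (dn u·dn v − m·sn u·sn v·cn u·cn v)/D = 0.7199000849726196/0.9517692497273763 = 0.7563809034372849

sn(u+v)=0.89363682 cn(u+v)=0.44879085 dn(u+v)=0.75638090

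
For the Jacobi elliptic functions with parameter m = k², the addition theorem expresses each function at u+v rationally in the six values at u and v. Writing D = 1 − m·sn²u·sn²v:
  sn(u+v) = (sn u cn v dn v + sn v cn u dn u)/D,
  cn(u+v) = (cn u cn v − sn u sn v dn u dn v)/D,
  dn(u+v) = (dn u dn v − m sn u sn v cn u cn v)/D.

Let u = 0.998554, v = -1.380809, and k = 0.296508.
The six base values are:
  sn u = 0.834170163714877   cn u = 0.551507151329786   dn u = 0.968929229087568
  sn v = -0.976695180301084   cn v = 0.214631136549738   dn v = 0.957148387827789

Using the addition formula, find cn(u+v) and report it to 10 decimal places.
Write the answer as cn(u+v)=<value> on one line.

m = k² = 0.087916994064
D = 1 − m·sn²u·sn²v = 0.9416420235647871
cn(u+v) = (cn u·cn v − sn u·sn v·dn u·dn v)/D = 0.8739585616527893/0.9416420235647871 = 0.9281218762351243

cn(u+v)=0.9281218762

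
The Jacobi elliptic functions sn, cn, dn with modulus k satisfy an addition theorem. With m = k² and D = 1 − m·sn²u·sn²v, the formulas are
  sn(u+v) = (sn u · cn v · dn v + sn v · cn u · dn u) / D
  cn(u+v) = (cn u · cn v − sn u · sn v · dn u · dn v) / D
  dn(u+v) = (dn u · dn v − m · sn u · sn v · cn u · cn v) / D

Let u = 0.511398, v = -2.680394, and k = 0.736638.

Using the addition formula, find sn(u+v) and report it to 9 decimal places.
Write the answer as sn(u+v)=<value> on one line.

sn u = 0.4794110048105338, cn u = 0.8775905015817767, dn u = 0.9355658223607674
sn v = -0.8462602672693041, cn v = -0.5327697063847437, dn v = 0.7819130778408464
m = k² = 0.542635543044
D = 1 − m·sn²u·sn²v = 0.9106834094477104
sn(u+v) = (sn u·cn v·dn v + sn v·cn u·dn u)/D = -0.8945294885421365/0.9106834094477104 = -0.9822617599727983

sn(u+v)=-0.982261760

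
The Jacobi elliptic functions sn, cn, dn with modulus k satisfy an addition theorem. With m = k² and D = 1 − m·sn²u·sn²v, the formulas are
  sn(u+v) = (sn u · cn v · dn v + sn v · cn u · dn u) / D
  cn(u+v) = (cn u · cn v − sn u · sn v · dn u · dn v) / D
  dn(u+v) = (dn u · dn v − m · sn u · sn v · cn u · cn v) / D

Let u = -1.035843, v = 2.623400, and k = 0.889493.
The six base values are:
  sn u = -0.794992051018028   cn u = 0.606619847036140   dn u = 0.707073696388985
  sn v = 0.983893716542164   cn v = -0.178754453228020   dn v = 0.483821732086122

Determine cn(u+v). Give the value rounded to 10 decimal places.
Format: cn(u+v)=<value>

m = k² = 0.791197797049
D = 1 − m·sn²u·sn²v = 0.515931284419802
cn(u+v) = (cn u·cn v − sn u·sn v·dn u·dn v)/D = 0.1591485463027213/0.515931284419802 = 0.3084684939811201

cn(u+v)=0.3084684940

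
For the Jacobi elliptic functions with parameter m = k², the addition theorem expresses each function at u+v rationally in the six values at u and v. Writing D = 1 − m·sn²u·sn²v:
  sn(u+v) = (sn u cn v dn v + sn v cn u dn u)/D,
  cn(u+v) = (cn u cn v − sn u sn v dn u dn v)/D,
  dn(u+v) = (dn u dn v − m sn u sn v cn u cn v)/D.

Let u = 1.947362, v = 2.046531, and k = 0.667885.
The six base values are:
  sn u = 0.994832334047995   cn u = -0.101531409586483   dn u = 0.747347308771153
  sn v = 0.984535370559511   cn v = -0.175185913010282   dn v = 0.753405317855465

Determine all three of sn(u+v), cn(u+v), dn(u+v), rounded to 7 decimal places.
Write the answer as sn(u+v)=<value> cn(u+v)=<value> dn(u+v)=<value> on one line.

m = k² = 0.446070373225
D = 1 − m·sn²u·sn²v = 0.5720768215745587
sn(u+v) = (sn u·cn v·dn v + sn v·cn u·dn u)/D = -0.2060097205272092/0.5720768215745587 = -0.3601084902552025
cn(u+v) = (cn u·cn v − sn u·sn v·dn u·dn v)/D = -0.5336964350931629/0.5720768215745587 = -0.9329104325958193
dn(u+v) = (dn u·dn v − m·sn u·sn v·cn u·cn v)/D = 0.5552843064002208/0.5720768215745587 = 0.9706463982789603

sn(u+v)=-0.3601085 cn(u+v)=-0.9329104 dn(u+v)=0.9706464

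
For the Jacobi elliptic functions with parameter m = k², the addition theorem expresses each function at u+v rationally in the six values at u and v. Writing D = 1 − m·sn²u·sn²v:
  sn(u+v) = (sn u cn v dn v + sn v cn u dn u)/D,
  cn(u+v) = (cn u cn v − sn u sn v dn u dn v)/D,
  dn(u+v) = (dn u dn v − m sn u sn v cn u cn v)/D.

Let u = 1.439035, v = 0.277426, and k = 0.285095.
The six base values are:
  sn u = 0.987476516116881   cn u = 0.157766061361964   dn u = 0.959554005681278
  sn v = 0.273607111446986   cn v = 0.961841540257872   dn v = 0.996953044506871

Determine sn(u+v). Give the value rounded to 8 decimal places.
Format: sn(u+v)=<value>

sn(u+v)=0.99422087

m = k² = 0.081279159025
D = 1 − m·sn²u·sn²v = 0.9940668201104736
sn(u+v) = (sn u·cn v·dn v + sn v·cn u·dn u)/D = 0.9883219752210544/0.9940668201104736 = 0.994220866471752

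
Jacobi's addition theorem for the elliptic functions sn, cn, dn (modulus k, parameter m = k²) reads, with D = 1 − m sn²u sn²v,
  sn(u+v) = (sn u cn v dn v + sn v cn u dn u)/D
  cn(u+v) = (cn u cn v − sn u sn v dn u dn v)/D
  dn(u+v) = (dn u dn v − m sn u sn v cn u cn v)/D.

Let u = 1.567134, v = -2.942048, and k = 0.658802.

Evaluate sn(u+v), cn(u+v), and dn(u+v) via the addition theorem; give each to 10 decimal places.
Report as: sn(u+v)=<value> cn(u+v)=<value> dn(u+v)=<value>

sn(u+v)=-0.9475301690 cn(u+v)=0.3196663556 dn(u+v)=0.7812368088

sn u = 0.9843229182942054, cn u = 0.1763757140900615, dn u = 0.7612368827489536
sn v = -0.599304611332956, cn v = -0.8005210695759697, dn v = 0.9187571704315288
m = k² = 0.434020075204
D = 1 − m·sn²u·sn²v = 0.8489640781310261
sn(u+v) = (sn u·cn v·dn v + sn v·cn u·dn u)/D = -0.8044190763991162/0.8489640781310261 = -0.9475301689678382
cn(u+v) = (cn u·cn v − sn u·sn v·dn u·dn v)/D = 0.2713852528824215/0.8489640781310261 = 0.319666355589355
dn(u+v) = (dn u·dn v − m·sn u·sn v·cn u·cn v)/D = 0.6632419872007705/0.8489640781310261 = 0.7812368088186743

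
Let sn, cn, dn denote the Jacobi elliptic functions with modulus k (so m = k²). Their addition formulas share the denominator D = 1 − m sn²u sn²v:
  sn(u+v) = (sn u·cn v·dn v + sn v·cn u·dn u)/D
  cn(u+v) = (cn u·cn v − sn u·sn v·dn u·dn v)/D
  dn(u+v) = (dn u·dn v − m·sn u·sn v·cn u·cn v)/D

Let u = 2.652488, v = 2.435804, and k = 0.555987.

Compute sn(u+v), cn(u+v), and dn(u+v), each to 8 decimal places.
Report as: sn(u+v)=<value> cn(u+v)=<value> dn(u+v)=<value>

sn(u+v)=-0.99833120 cn(u+v)=-0.05774786 dn(u+v)=0.83181087

sn u = 0.6918468655087487, cn u = -0.7220442608910616, dn u = 0.9230592225138849
sn v = 0.8194538728067023, cn v = -0.5731451389849669, dn v = 0.890181692566796
m = k² = 0.309121544169
D = 1 − m·sn²u·sn²v = 0.9006430494607638
sn(u+v) = (sn u·cn v·dn v + sn v·cn u·dn u)/D = -0.8991400561743347/0.9006430494607638 = -0.9983311998162546
cn(u+v) = (cn u·cn v − sn u·sn v·dn u·dn v)/D = -0.0520102098130565/0.9006430494607638 = -0.0577478612022779
dn(u+v) = (dn u·dn v − m·sn u·sn v·cn u·cn v)/D = 0.7491646761978203/0.9006430494607638 = 0.8318108674089728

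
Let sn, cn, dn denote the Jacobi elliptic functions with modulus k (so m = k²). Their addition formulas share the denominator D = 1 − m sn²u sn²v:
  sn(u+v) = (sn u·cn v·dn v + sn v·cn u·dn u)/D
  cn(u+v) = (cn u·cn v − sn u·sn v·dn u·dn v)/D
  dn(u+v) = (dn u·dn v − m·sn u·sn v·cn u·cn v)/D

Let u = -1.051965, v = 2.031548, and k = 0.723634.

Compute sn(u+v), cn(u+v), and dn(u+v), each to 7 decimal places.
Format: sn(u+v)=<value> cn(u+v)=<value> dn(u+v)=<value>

sn(u+v)=0.7910060 cn(u+v)=0.6118084 dn(u+v)=0.8199753

sn u = -0.8255334105643976, cn u = 0.5643532475692097, dn u = 0.8019553004687255
sn v = 0.9941169352709019, cn v = -0.1083121369357532, dn v = 0.6946200392971427
m = k² = 0.523646165956
D = 1 − m·sn²u·sn²v = 0.6473189041092904
sn(u+v) = (sn u·cn v·dn v + sn v·cn u·dn u)/D = 0.5120331357635914/0.6473189041092904 = 0.7910059979912808
cn(u+v) = (cn u·cn v − sn u·sn v·dn u·dn v)/D = 0.3960351392204437/0.6473189041092904 = 0.6118083941413503
dn(u+v) = (dn u·dn v − m·sn u·sn v·cn u·cn v)/D = 0.5307855448902094/0.6473189041092904 = 0.8199753498942987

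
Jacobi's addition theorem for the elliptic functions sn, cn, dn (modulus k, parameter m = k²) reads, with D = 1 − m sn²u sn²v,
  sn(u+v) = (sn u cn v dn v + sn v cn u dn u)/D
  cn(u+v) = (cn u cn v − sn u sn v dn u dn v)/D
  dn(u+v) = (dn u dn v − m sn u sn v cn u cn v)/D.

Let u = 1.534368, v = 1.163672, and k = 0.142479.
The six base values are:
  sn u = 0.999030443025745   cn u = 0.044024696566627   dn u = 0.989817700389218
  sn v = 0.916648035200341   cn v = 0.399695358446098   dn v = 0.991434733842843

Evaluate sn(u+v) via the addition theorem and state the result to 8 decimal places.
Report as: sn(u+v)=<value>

sn(u+v)=0.44338005

m = k² = 0.020300265441
D = 1 − m·sn²u·sn²v = 0.9829758912290147
sn(u+v) = (sn u·cn v·dn v + sn v·cn u·dn u)/D = 0.4358318965359615/0.9829758912290147 = 0.4433800466774835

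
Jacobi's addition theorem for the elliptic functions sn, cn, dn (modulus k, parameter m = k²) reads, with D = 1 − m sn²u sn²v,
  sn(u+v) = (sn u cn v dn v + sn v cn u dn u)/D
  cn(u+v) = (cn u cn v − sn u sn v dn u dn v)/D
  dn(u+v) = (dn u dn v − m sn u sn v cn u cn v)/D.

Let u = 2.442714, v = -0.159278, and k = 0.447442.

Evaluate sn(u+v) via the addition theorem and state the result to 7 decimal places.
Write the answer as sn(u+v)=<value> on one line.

sn u = 0.7562278752467582, cn u = -0.6543083376358378, dn u = 0.9410138256872145
sn v = -0.1584729680908166, cn v = 0.9873633163048377, dn v = 0.9974828980301936
m = k² = 0.200204343364
D = 1 − m·sn²u·sn²v = 0.9971246597564462
sn(u+v) = (sn u·cn v·dn v + sn v·cn u·dn u)/D = 0.842366111097987/0.9971246597564462 = 0.8447951846900869

sn(u+v)=0.8447952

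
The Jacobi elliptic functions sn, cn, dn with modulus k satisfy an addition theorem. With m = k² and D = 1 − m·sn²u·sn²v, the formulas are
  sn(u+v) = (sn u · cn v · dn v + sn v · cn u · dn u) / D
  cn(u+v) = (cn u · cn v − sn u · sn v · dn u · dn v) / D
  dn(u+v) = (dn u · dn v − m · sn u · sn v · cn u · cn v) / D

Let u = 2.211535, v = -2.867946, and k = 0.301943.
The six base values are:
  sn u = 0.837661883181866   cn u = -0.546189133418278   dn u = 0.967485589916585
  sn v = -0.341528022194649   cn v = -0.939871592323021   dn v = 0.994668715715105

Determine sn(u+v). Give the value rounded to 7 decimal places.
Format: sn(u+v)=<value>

m = k² = 0.091169575249
D = 1 − m·sn²u·sn²v = 0.9925382597744498
sn(u+v) = (sn u·cn v·dn v + sn v·cn u·dn u)/D = -0.6026236242344578/0.9925382597744498 = -0.6071540500326924

sn(u+v)=-0.6071541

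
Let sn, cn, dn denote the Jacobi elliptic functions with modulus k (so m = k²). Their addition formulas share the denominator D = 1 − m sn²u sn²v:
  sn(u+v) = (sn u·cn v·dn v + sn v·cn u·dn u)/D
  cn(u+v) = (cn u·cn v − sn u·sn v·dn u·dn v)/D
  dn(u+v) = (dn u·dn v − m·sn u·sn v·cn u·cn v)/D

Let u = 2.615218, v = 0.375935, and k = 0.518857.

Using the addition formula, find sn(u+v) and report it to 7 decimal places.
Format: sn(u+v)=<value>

sn u = 0.6880564556662877, cn u = -0.7256571599701514, dn u = 0.9341032723319965
sn v = 0.3649894779406271, cn v = 0.9310116438544839, dn v = 0.9819043848513072
m = k² = 0.269212586449
D = 1 − m·sn²u·sn²v = 0.9830213092682595
sn(u+v) = (sn u·cn v·dn v + sn v·cn u·dn u)/D = 0.3815927242314373/0.9830213092682595 = 0.3881835730656612

sn(u+v)=0.3881836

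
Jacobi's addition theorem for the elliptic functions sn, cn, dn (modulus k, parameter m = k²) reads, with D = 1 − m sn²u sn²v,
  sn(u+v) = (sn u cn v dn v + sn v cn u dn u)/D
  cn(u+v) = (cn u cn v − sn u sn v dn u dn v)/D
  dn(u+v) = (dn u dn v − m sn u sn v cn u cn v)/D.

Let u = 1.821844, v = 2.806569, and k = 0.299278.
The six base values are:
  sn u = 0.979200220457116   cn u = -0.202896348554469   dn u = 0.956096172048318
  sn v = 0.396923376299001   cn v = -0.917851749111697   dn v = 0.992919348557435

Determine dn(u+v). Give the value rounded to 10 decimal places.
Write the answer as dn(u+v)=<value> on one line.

m = k² = 0.089567321284
D = 1 − m·sn²u·sn²v = 0.9864697461499443
dn(u+v) = (dn u·dn v − m·sn u·sn v·cn u·cn v)/D = 0.9428434104783524/0.9864697461499443 = 0.9557752928137335

dn(u+v)=0.9557752928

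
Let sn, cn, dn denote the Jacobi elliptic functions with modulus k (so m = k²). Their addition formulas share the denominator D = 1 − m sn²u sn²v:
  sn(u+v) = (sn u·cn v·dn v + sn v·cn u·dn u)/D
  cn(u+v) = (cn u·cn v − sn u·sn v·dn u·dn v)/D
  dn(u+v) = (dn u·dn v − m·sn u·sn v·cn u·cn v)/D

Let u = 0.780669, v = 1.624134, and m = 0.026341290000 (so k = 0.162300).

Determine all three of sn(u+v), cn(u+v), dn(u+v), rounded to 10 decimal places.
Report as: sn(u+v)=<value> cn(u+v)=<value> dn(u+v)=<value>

sn(u+v)=0.6860808946 cn(u+v)=-0.7275252615 dn(u+v)=0.9937811482

sn u = 0.7024410017361354, cn u = 0.7117419750723815, dn u = 0.9934800411468918
sn v = 0.9991067683352121, cn v = -0.04225713509892613, dn v = 0.9867652946531425
m = k² = 0.02634129
D = 1 − m·sn²u·sn²v = 0.9870258011795722
sn(u+v) = (sn u·cn v·dn v + sn v·cn u·dn u)/D = 0.6771795446378011/0.9870258011795722 = 0.6860808945708603
cn(u+v) = (cn u·cn v − sn u·sn v·dn u·dn v)/D = -0.7180862040997006/0.9870258011795722 = -0.7275252614891444
dn(u+v) = (dn u·dn v − m·sn u·sn v·cn u·cn v)/D = 0.9808876340246212/0.9870258011795722 = 0.9937811482256944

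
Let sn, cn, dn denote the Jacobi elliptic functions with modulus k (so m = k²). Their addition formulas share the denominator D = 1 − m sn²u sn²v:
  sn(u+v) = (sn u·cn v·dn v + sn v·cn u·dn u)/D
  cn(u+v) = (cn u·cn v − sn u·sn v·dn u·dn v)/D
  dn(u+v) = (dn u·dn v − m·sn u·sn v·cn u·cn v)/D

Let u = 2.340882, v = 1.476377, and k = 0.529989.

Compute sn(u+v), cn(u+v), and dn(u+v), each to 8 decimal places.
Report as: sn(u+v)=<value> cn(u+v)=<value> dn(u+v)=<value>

sn(u+v)=-0.39710127 cn(u+v)=-0.91777480 dn(u+v)=0.97760262

sn u = 0.8521084874658841, cn u = -0.5233651933292881, dn u = 0.8922163982388227
sn v = 0.9815228945539975, cn v = 0.1913447346188085, dn v = 0.8540467028186401
m = k² = 0.280888340121
D = 1 − m·sn²u·sn²v = 0.8035172796606438
sn(u+v) = (sn u·cn v·dn v + sn v·cn u·dn u)/D = -0.3190777286790417/0.8035172796606438 = -0.3971012655929447
cn(u+v) = (cn u·cn v − sn u·sn v·dn u·dn v)/D = -0.7374479112278135/0.8035172796606438 = -0.9177748007351703
dn(u+v) = (dn u·dn v − m·sn u·sn v·cn u·cn v)/D = 0.7855205975226391/0.8035172796606438 = 0.977602619640482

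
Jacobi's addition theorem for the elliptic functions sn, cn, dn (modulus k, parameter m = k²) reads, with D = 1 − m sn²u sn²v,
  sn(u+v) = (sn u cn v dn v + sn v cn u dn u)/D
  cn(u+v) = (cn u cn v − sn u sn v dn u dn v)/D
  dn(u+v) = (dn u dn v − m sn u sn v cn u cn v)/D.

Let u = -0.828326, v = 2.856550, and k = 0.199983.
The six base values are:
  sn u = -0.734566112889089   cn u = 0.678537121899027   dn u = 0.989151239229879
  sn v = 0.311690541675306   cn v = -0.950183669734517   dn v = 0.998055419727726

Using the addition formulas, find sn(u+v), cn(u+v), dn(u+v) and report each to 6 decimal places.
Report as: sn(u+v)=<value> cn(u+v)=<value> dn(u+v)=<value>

sn(u+v)=0.907718 cn(u+v)=-0.419582 dn(u+v)=0.983386

m = k² = 0.039993200289
D = 1 − m·sn²u·sn²v = 0.9979034984655206
sn(u+v) = (sn u·cn v·dn v + sn v·cn u·dn u)/D = 0.9058146203837047/0.9979034984655206 = 0.9077176518336479
cn(u+v) = (cn u·cn v − sn u·sn v·dn u·dn v)/D = -0.4187018817116187/0.9979034984655206 = -0.419581535043677
dn(u+v) = (dn u·dn v − m·sn u·sn v·cn u·cn v)/D = 0.9813240883385193/0.9979034984655206 = 0.9833857580893387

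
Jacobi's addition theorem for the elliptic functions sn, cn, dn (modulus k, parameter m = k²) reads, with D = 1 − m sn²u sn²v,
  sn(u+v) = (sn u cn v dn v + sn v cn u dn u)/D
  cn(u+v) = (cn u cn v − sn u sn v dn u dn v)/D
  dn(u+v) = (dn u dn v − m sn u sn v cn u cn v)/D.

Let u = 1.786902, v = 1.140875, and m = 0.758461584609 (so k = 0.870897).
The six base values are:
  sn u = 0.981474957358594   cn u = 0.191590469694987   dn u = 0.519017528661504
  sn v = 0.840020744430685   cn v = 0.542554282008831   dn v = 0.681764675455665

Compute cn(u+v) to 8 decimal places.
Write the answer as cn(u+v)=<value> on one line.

cn(u+v)=-0.38762614

m = k² = 0.758461584609
D = 1 − m·sn²u·sn²v = 0.4844484971131982
cn(u+v) = (cn u·cn v − sn u·sn v·dn u·dn v)/D = -0.1877849023775557/0.4844484971131982 = -0.3876261429162348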